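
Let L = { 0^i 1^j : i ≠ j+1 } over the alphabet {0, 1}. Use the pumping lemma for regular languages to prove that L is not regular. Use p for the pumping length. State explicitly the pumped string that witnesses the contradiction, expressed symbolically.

Assume L is regular. Let p be the pumping length given by the pumping lemma.
Choose w = 0^p 1^{p+p!-1}. Since p ≠ (p+p!-1)+1 = p+p!, w ∈ L; and |w| ≥ p.
Write w = xyz as guaranteed by the lemma, with |xy| ≤ p and y is nonempty.
Since the first p symbols of w are all 0's and |xy| ≤ p, y lies entirely in the leading 0-block: y = 0^k for some k with 1 ≤ k ≤ p.
Since 1 ≤ k ≤ p, k divides p!; set t = 1 + p!/k. Then xy^t z has p + (p!/k)·k = p + p! copies of 0. Now the 0-count is p+p! and (1-count)+1 = (p+p!-1)+1 = p+p!, so i ≠ j+1 fails. So xy^t z = 0^{p+p!} 1^{p+p!-1} ∉ L.
This contradicts the pumping lemma, so L is not regular.

0^{p+p!} 1^{p+p!-1}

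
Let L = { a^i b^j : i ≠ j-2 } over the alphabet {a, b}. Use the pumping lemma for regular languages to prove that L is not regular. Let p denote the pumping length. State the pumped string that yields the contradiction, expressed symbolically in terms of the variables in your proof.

a^{p+p!} b^{p+p!+2}

Suppose for contradiction that L is regular, and let p be the pumping length.
Choose w = a^p b^{p+p!+2}. Since p ≠ (p+p!+2)-2 = p+p!, w ∈ L; and |w| ≥ p.
The pumping lemma gives a decomposition w = xyz where |xy| ≤ p and |y| > 0.
Since the first p symbols of w are all a's and |xy| ≤ p, y lies entirely in the leading a-block: y = a^k for some k with 1 ≤ k ≤ p.
Since 1 ≤ k ≤ p, k divides p!; set t = 1 + p!/k. Then xy^t z has p + (p!/k)·k = p + p! copies of a. Now the a-count is p+p! and (b-count)-2 = (p+p!+2)-2 = p+p!, so i ≠ j-2 fails. So xy^t z = a^{p+p!} b^{p+p!+2} ∉ L.
This contradicts the pumping lemma, so L is not regular.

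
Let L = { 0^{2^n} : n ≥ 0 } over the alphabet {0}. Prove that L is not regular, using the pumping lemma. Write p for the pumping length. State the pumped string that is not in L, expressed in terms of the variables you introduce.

0^{2^p+k}

Suppose for contradiction that L is regular, and let p be the pumping length.
Take w = 0^{2^p} ∈ L with |w| = 2^p ≥ p.
The pumping lemma gives a decomposition w = xyz where |xy| ≤ p and y is nonempty.
Then y = 0^k for some k with 1 ≤ k ≤ p.
Pump with i = 2: xy^2z = 0^{2^p+k}. Since 1 ≤ k ≤ p < 2^p, we have 2^p < 2^p+k < 2^{p+1}, so 2^p+k is not a power of 2. So xy^2z ∉ L.
Contradiction. Therefore L is not regular.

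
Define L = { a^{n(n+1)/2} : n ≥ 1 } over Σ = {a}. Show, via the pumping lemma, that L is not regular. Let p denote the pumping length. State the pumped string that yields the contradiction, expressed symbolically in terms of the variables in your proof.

Suppose for contradiction that L is regular, and let p be the pumping length.
Take w = a^{p(p+1)/2} ∈ L with |w| = p(p+1)/2 ≥ p.
Write w = xyz as guaranteed by the lemma, with |xy| ≤ p and y is nonempty.
Then y = a^k for some k with 1 ≤ k ≤ p.
Pump with i = 2: xy^2z = a^{p(p+1)/2+k}. Since 1 ≤ k ≤ p, p(p+1)/2 < p(p+1)/2+k ≤ p(p+1)/2+p < (p+1)(p+2)/2, so p(p+1)/2+k is strictly between consecutive triangular numbers. So xy^2z ∉ L.
This is a contradiction; hence L is not regular.

a^{p(p+1)/2+k}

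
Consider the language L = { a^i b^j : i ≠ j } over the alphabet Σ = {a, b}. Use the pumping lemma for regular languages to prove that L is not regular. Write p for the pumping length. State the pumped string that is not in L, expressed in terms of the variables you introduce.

a^{p+p!} b^{p+p!}

Assume L is regular; let p be its pumping constant.
Choose w = a^p b^{p+p!}. Since p ≠ p+p!, w ∈ L; and |w| ≥ p.
By the pumping lemma, w = xyz with |xy| ≤ p and |y| > 0.
Because |xy| ≤ p and w begins with p copies of a, we have y = a^k with 1 ≤ k ≤ p.
Since 1 ≤ k ≤ p, k divides p!; set t = 1 + p!/k. Then xy^t z has p + (p!/k)·k = p + p! copies of a. Now the a-count equals the b-count, so i ≠ j fails. So xy^t z = a^{p+p!} b^{p+p!} ∉ L.
Contradiction. Therefore L is not regular.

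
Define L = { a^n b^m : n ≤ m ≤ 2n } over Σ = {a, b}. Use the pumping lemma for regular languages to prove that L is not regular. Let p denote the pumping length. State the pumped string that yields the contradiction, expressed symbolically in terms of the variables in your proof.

Toward a contradiction, assume L is regular with pumping length p.
Take w = a^p b^p ∈ L (since p ≤ p ≤ 2p), with |w| = 2p ≥ p.
Write w = xyz as guaranteed by the lemma, with |xy| ≤ p and y is nonempty.
Since the first p symbols of w are all a's and |xy| ≤ p, y lies entirely in the leading a-block: y = a^k for some k with 1 ≤ k ≤ p.
Pump with i = 2: xy^2z = a^{p+k} b^p. Now n = p+k > p = m, so the condition n ≤ m fails. Thus xy^2z ∉ L.
This contradicts the pumping lemma, so L is not regular.

a^{p+k} b^p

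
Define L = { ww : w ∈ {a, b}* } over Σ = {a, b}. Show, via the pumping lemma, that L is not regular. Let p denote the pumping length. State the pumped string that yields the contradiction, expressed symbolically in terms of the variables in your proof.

a^{p+k} b^p a^p b^p

Suppose for contradiction that L is regular, and let p be the pumping length.
Take w = a^p b^p a^p b^p = uu where u = a^pb^p; then w ∈ L and |w| = 4p ≥ p.
Write w = xyz as guaranteed by the lemma, with |xy| ≤ p and y is nonempty.
The first p characters of w are a's, so xy (and hence y) consists only of a's. Write y = a^k, 1 ≤ k ≤ p.
Pump with i = 2: xy^2z = a^{p+k} b^p a^p b^p, of length 4p+k. Suppose this equals vv. The string starts with a and ends with b, so v does too; thus the boundary between the two copies of v is a b→a transition. There is exactly one such transition, at position 2p+k, so |v| = 2p+k and |vv| = 4p+2k ≠ 4p+k since k ≥ 1. So xy^2z ∉ L.
This is a contradiction; hence L is not regular.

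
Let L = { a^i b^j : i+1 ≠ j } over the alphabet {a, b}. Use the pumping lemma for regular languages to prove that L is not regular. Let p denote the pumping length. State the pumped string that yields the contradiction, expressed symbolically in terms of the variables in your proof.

a^{p+p!} b^{p+p!+1}

Suppose for contradiction that L is regular, and let p be the pumping length.
Choose w = a^p b^{p+p!+1}. Since p ≠ (p+p!+1)-1 = p+p!, w ∈ L; and |w| ≥ p.
By the pumping lemma, w = xyz with |xy| ≤ p and |y| > 0.
Since the first p symbols of w are all a's and |xy| ≤ p, y lies entirely in the leading a-block: y = a^k for some k with 1 ≤ k ≤ p.
Since 1 ≤ k ≤ p, k divides p!; set t = 1 + p!/k. Then xy^t z has p + (p!/k)·k = p + p! copies of a. Now the a-count is p+p! and (b-count)-1 = (p+p!+1)-1 = p+p!, so i+1 ≠ j fails. So xy^t z = a^{p+p!} b^{p+p!+1} ∉ L.
Contradiction. Therefore L is not regular.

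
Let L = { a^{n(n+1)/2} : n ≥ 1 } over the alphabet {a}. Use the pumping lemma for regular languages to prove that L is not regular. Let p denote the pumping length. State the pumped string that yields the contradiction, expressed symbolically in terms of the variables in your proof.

Suppose for contradiction that L is regular, and let p be the pumping length.
Take w = a^{p(p+1)/2} ∈ L with |w| = p(p+1)/2 ≥ p.
The pumping lemma gives a decomposition w = xyz where |xy| ≤ p and y is nonempty.
Then y = a^k for some k with 1 ≤ k ≤ p.
Pump with i = 2: xy^2z = a^{p(p+1)/2+k}. Since 1 ≤ k ≤ p, p(p+1)/2 < p(p+1)/2+k ≤ p(p+1)/2+p < (p+1)(p+2)/2, so p(p+1)/2+k is strictly between consecutive triangular numbers. So xy^2z ∉ L.
This is a contradiction; hence L is not regular.

a^{p(p+1)/2+k}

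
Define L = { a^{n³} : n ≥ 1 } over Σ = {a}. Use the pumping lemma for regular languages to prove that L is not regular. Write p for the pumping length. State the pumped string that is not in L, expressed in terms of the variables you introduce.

Assume L is regular. Let p be the pumping length given by the pumping lemma.
Take w = a^{p³} ∈ L with |w| = p³ ≥ p.
Write w = xyz as guaranteed by the lemma, with |xy| ≤ p and |y| > 0.
Then y = a^k for some k with 1 ≤ k ≤ p.
Pump with i = 2: xy^2z = a^{p³+k}. Since 1 ≤ k ≤ p, p³ < p³+k ≤ p³+p < p³+3p²+3p+1 = (p+1)³, so p³+k is not a perfect cube. So xy^2z ∉ L.
This contradicts the pumping lemma, so L is not regular.

a^{p³+k}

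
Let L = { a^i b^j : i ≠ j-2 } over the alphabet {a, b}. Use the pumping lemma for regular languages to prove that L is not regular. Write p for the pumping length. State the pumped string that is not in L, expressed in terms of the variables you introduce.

Assume L is regular; let p be its pumping constant.
Choose w = a^p b^{p+p!+2}. Since p ≠ (p+p!+2)-2 = p+p!, w ∈ L; and |w| ≥ p.
The pumping lemma gives a decomposition w = xyz where |xy| ≤ p and |y| ≥ 1.
The first p characters of w are a's, so xy (and hence y) consists only of a's. Write y = a^k, 1 ≤ k ≤ p.
Since 1 ≤ k ≤ p, k divides p!; set t = 1 + p!/k. Then xy^t z has p + (p!/k)·k = p + p! copies of a. Now the a-count is p+p! and (b-count)-2 = (p+p!+2)-2 = p+p!, so i ≠ j-2 fails. So xy^t z = a^{p+p!} b^{p+p!+2} ∉ L.
This is a contradiction; hence L is not regular.

a^{p+p!} b^{p+p!+2}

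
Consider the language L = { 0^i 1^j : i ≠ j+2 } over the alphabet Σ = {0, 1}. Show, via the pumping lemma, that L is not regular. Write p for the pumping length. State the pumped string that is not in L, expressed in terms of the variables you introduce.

Toward a contradiction, assume L is regular with pumping length p.
Choose w = 0^p 1^{p+p!-2}. Since p ≠ (p+p!-2)+2 = p+p!, w ∈ L; and |w| ≥ p.
By the pumping lemma, w = xyz with |xy| ≤ p and |y| ≥ 1.
Because |xy| ≤ p and w begins with p copies of 0, we have y = 0^k with 1 ≤ k ≤ p.
Since 1 ≤ k ≤ p, k divides p!; set t = 1 + p!/k. Then xy^t z has p + (p!/k)·k = p + p! copies of 0. Now the 0-count is p+p! and (1-count)+2 = (p+p!-2)+2 = p+p!, so i ≠ j+2 fails. So xy^t z = 0^{p+p!} 1^{p+p!-2} ∉ L.
Contradiction. Therefore L is not regular.

0^{p+p!} 1^{p+p!-2}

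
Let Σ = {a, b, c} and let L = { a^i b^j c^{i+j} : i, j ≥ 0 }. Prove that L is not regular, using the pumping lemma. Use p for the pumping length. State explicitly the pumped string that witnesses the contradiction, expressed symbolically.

Assume L is regular; let p be its pumping constant.
Take w = a^p b^p c^{2p} ∈ L (with i=j=p, i+j=2p), |w| = 4p ≥ p.
The pumping lemma gives a decomposition w = xyz where |xy| ≤ p and |y| ≥ 1.
Since the first p symbols of w are all a's and |xy| ≤ p, y lies entirely in the leading a-block: y = a^k for some k with 1 ≤ k ≤ p.
Consider xy^2z = a^{p+k} b^p c^{2p}. Now the a- and b-counts sum to 2p+k, but the c-count is 2p ≠ 2p+k. So xy^2z ∉ L.
Contradiction. Therefore L is not regular.

a^{p+k} b^p c^{2p}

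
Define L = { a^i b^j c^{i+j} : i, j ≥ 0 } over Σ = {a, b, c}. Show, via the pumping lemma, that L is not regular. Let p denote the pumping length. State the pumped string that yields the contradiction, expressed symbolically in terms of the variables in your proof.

Suppose for contradiction that L is regular, and let p be the pumping length.
Take w = a^p b^p c^{2p} ∈ L (with i=j=p, i+j=2p), |w| = 4p ≥ p.
The pumping lemma gives a decomposition w = xyz where |xy| ≤ p and |y| ≥ 1.
Since the first p symbols of w are all a's and |xy| ≤ p, y lies entirely in the leading a-block: y = a^k for some k with 1 ≤ k ≤ p.
Consider xy^2z = a^{p+k} b^p c^{2p}. Now the a- and b-counts sum to 2p+k, but the c-count is 2p ≠ 2p+k. So xy^2z ∉ L.
This is a contradiction; hence L is not regular.

a^{p+k} b^p c^{2p}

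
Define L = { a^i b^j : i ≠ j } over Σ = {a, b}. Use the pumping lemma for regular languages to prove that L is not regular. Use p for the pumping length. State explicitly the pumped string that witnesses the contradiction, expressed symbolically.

Toward a contradiction, assume L is regular with pumping length p.
Choose w = a^p b^{p+p!}. Since p ≠ p+p!, w ∈ L; and |w| ≥ p.
By the pumping lemma, w = xyz with |xy| ≤ p and |y| > 0.
Because |xy| ≤ p and w begins with p copies of a, we have y = a^k with 1 ≤ k ≤ p.
Since 1 ≤ k ≤ p, k divides p!; set t = 1 + p!/k. Then xy^t z has p + (p!/k)·k = p + p! copies of a. Now the a-count equals the b-count, so i ≠ j fails. So xy^t z = a^{p+p!} b^{p+p!} ∉ L.
This contradicts the pumping lemma, so L is not regular.

a^{p+p!} b^{p+p!}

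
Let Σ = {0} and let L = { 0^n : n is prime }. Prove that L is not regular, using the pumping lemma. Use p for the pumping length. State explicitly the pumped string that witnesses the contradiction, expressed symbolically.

0^{q(1+k)}

Assume L is regular. Let p be the pumping length given by the pumping lemma.
Let q be a prime with q ≥ p+2 (infinitely many primes exist), and take w = 0^q ∈ L with |w| = q ≥ p.
The pumping lemma gives a decomposition w = xyz where |xy| ≤ p and |y| > 0.
Then y = 0^k for some k with 1 ≤ k ≤ p.
Since 1 ≤ k ≤ p, |xz| = q-k. Pump with i = q+1: |xy^{q+1}z| = (q-k)+(q+1)k = q+qk = q(1+k), which is composite (both factors ≥ 2). So xy^{q+1}z = 0^{q(1+k)} ∉ L.
This is a contradiction; hence L is not regular.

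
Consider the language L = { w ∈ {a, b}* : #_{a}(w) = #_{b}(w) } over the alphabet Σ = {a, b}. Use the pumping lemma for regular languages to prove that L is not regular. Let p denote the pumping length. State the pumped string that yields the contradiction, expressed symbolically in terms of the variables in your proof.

a^{p+k} b^p

Toward a contradiction, assume L is regular with pumping length p.
Choose w = a^p b^p ∈ L with |w| = 2p ≥ p.
The pumping lemma gives a decomposition w = xyz where |xy| ≤ p and y is nonempty.
The first p characters of w are a's, so xy (and hence y) consists only of a's. Write y = a^k, 1 ≤ k ≤ p.
Pump with i = 2: xy^2z = a^{p+k} b^p has p+k occurrences of a but only p of b. Since k ≥ 1 the counts differ, so xy^2z ∉ L.
Contradiction. Therefore L is not regular.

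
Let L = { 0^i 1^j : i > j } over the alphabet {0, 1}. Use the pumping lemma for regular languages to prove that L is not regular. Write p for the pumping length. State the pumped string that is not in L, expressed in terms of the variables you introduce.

0^{p+1-k} 1^p

Toward a contradiction, assume L is regular with pumping length p.
Choose w = 0^{p+1} 1^p ∈ L, with |w| = 2p+1 ≥ p.
The pumping lemma gives a decomposition w = xyz where |xy| ≤ p and |y| ≥ 1.
Since the first p symbols of w are all 0's and |xy| ≤ p, y lies entirely in the leading 0-block: y = 0^k for some k with 1 ≤ k ≤ p.
Consider xy^0z = xz = 0^{p+1-k} 1^p. Since k ≥ 1, the 0-count p+1-k is at most p, so i > j fails; thus xz ∉ L.
Contradiction. Therefore L is not regular.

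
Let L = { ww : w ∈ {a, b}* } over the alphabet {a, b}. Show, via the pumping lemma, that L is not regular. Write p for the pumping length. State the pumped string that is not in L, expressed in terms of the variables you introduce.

a^{p+k} b^p a^p b^p

Assume L is regular. Let p be the pumping length given by the pumping lemma.
Take w = a^p b^p a^p b^p = uu where u = a^pb^p; then w ∈ L and |w| = 4p ≥ p.
Write w = xyz as guaranteed by the lemma, with |xy| ≤ p and |y| > 0.
Because |xy| ≤ p and w begins with p copies of a, we have y = a^k with 1 ≤ k ≤ p.
Pump with i = 2: xy^2z = a^{p+k} b^p a^p b^p, of length 4p+k. Suppose this equals vv. The string starts with a and ends with b, so v does too; thus the boundary between the two copies of v is a b→a transition. There is exactly one such transition, at position 2p+k, so |v| = 2p+k and |vv| = 4p+2k ≠ 4p+k since k ≥ 1. So xy^2z ∉ L.
This is a contradiction; hence L is not regular.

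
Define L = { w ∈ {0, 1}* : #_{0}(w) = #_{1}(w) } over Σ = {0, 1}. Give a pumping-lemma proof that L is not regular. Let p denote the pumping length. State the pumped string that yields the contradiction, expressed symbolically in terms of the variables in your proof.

Toward a contradiction, assume L is regular with pumping length p.
Choose w = 0^p 1^p ∈ L with |w| = 2p ≥ p.
By the pumping lemma, w = xyz with |xy| ≤ p and |y| ≥ 1.
The first p characters of w are 0's, so xy (and hence y) consists only of 0's. Write y = 0^k, 1 ≤ k ≤ p.
Pump with i = 2: xy^2z = 0^{p+k} 1^p has p+k occurrences of 0 but only p of 1. Since k ≥ 1 the counts differ, so xy^2z ∉ L.
This contradicts the pumping lemma, so L is not regular.

0^{p+k} 1^p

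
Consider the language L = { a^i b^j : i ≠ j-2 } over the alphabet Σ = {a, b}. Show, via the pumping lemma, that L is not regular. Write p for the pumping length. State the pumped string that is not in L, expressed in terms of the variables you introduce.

Toward a contradiction, assume L is regular with pumping length p.
Choose w = a^p b^{p+p!+2}. Since p ≠ (p+p!+2)-2 = p+p!, w ∈ L; and |w| ≥ p.
The pumping lemma gives a decomposition w = xyz where |xy| ≤ p and |y| > 0.
Since the first p symbols of w are all a's and |xy| ≤ p, y lies entirely in the leading a-block: y = a^k for some k with 1 ≤ k ≤ p.
Since 1 ≤ k ≤ p, k divides p!; set t = 1 + p!/k. Then xy^t z has p + (p!/k)·k = p + p! copies of a. Now the a-count is p+p! and (b-count)-2 = (p+p!+2)-2 = p+p!, so i ≠ j-2 fails. So xy^t z = a^{p+p!} b^{p+p!+2} ∉ L.
Contradiction. Therefore L is not regular.

a^{p+p!} b^{p+p!+2}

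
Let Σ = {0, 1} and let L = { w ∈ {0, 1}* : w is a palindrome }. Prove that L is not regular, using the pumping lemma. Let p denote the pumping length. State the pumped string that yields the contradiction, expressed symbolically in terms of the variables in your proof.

Suppose for contradiction that L is regular, and let p be the pumping length.
Take w = 0^p 1 0^p, a palindrome of length 2p+1 ≥ p.
The pumping lemma gives a decomposition w = xyz where |xy| ≤ p and |y| ≥ 1.
The first p characters of w are 0's, so xy (and hence y) consists only of 0's. Write y = 0^k, 1 ≤ k ≤ p.
Pump with i = 2: xy^2z = 0^{p+k} 1 0^p. Its reverse is 0^p 1 0^{p+k}, which differs from xy^2z since k ≥ 1. So xy^2z is not a palindrome and xy^2z ∉ L.
This is a contradiction; hence L is not regular.

0^{p+k} 1 0^p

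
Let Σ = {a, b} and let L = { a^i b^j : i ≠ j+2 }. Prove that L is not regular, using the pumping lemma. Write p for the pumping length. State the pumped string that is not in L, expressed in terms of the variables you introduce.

Assume L is regular; let p be its pumping constant.
Choose w = a^p b^{p+p!-2}. Since p ≠ (p+p!-2)+2 = p+p!, w ∈ L; and |w| ≥ p.
Write w = xyz as guaranteed by the lemma, with |xy| ≤ p and y is nonempty.
Since the first p symbols of w are all a's and |xy| ≤ p, y lies entirely in the leading a-block: y = a^k for some k with 1 ≤ k ≤ p.
Since 1 ≤ k ≤ p, k divides p!; set t = 1 + p!/k. Then xy^t z has p + (p!/k)·k = p + p! copies of a. Now the a-count is p+p! and (b-count)+2 = (p+p!-2)+2 = p+p!, so i ≠ j+2 fails. So xy^t z = a^{p+p!} b^{p+p!-2} ∉ L.
Contradiction. Therefore L is not regular.

a^{p+p!} b^{p+p!-2}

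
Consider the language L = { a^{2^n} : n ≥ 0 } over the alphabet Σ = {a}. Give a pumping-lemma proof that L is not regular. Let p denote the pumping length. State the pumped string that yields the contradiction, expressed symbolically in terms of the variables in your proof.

Toward a contradiction, assume L is regular with pumping length p.
Take w = a^{2^p} ∈ L with |w| = 2^p ≥ p.
The pumping lemma gives a decomposition w = xyz where |xy| ≤ p and |y| > 0.
Then y = a^k for some k with 1 ≤ k ≤ p.
Pump with i = 2: xy^2z = a^{2^p+k}. Since 1 ≤ k ≤ p < 2^p, we have 2^p < 2^p+k < 2^{p+1}, so 2^p+k is not a power of 2. So xy^2z ∉ L.
This is a contradiction; hence L is not regular.

a^{2^p+k}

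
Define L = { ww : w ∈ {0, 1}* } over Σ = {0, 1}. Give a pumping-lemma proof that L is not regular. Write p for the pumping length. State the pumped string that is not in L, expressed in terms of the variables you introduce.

Assume L is regular. Let p be the pumping length given by the pumping lemma.
Take w = 0^p 1^p 0^p 1^p = uu where u = 0^p1^p; then w ∈ L and |w| = 4p ≥ p.
By the pumping lemma, w = xyz with |xy| ≤ p and |y| ≥ 1.
Since the first p symbols of w are all 0's and |xy| ≤ p, y lies entirely in the leading 0-block: y = 0^k for some k with 1 ≤ k ≤ p.
Pump with i = 2: xy^2z = 0^{p+k} 1^p 0^p 1^p, of length 4p+k. Suppose this equals vv. The string starts with 0 and ends with 1, so v does too; thus the boundary between the two copies of v is a 1→0 transition. There is exactly one such transition, at position 2p+k, so |v| = 2p+k and |vv| = 4p+2k ≠ 4p+k since k ≥ 1. So xy^2z ∉ L.
This is a contradiction; hence L is not regular.

0^{p+k} 1^p 0^p 1^p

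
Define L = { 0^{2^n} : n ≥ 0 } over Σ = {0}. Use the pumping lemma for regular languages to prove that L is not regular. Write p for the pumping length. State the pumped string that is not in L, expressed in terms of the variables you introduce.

0^{2^p+k}

Assume L is regular; let p be its pumping constant.
Take w = 0^{2^p} ∈ L with |w| = 2^p ≥ p.
By the pumping lemma, w = xyz with |xy| ≤ p and |y| > 0.
Then y = 0^k for some k with 1 ≤ k ≤ p.
Pump with i = 2: xy^2z = 0^{2^p+k}. Since 1 ≤ k ≤ p < 2^p, we have 2^p < 2^p+k < 2^{p+1}, so 2^p+k is not a power of 2. So xy^2z ∉ L.
This is a contradiction; hence L is not regular.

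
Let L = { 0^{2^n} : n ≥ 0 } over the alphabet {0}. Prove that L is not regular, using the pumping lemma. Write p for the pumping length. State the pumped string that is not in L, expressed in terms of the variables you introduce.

Suppose for contradiction that L is regular, and let p be the pumping length.
Take w = 0^{2^p} ∈ L with |w| = 2^p ≥ p.
The pumping lemma gives a decomposition w = xyz where |xy| ≤ p and |y| ≥ 1.
Then y = 0^k for some k with 1 ≤ k ≤ p.
Pump with i = 2: xy^2z = 0^{2^p+k}. Since 1 ≤ k ≤ p < 2^p, we have 2^p < 2^p+k < 2^{p+1}, so 2^p+k is not a power of 2. So xy^2z ∉ L.
This contradicts the pumping lemma, so L is not regular.

0^{2^p+k}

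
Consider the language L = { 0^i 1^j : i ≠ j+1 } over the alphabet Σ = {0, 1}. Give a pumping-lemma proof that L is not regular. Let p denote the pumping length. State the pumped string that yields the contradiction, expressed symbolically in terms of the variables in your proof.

Toward a contradiction, assume L is regular with pumping length p.
Choose w = 0^p 1^{p+p!-1}. Since p ≠ (p+p!-1)+1 = p+p!, w ∈ L; and |w| ≥ p.
The pumping lemma gives a decomposition w = xyz where |xy| ≤ p and |y| > 0.
Because |xy| ≤ p and w begins with p copies of 0, we have y = 0^k with 1 ≤ k ≤ p.
Since 1 ≤ k ≤ p, k divides p!; set t = 1 + p!/k. Then xy^t z has p + (p!/k)·k = p + p! copies of 0. Now the 0-count is p+p! and (1-count)+1 = (p+p!-1)+1 = p+p!, so i ≠ j+1 fails. So xy^t z = 0^{p+p!} 1^{p+p!-1} ∉ L.
This contradicts the pumping lemma, so L is not regular.

0^{p+p!} 1^{p+p!-1}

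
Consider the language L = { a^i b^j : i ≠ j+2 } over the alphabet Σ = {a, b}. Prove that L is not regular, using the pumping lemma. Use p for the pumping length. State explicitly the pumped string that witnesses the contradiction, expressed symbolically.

a^{p+p!} b^{p+p!-2}

Toward a contradiction, assume L is regular with pumping length p.
Choose w = a^p b^{p+p!-2}. Since p ≠ (p+p!-2)+2 = p+p!, w ∈ L; and |w| ≥ p.
Write w = xyz as guaranteed by the lemma, with |xy| ≤ p and y is nonempty.
The first p characters of w are a's, so xy (and hence y) consists only of a's. Write y = a^k, 1 ≤ k ≤ p.
Since 1 ≤ k ≤ p, k divides p!; set t = 1 + p!/k. Then xy^t z has p + (p!/k)·k = p + p! copies of a. Now the a-count is p+p! and (b-count)+2 = (p+p!-2)+2 = p+p!, so i ≠ j+2 fails. So xy^t z = a^{p+p!} b^{p+p!-2} ∉ L.
This is a contradiction; hence L is not regular.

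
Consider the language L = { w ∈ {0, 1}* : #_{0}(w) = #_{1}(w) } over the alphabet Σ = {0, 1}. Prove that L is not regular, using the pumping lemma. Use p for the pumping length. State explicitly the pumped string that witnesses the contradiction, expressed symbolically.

Toward a contradiction, assume L is regular with pumping length p.
Choose w = 0^p 1^p ∈ L with |w| = 2p ≥ p.
Write w = xyz as guaranteed by the lemma, with |xy| ≤ p and |y| ≥ 1.
The first p characters of w are 0's, so xy (and hence y) consists only of 0's. Write y = 0^k, 1 ≤ k ≤ p.
Pump with i = 2: xy^2z = 0^{p+k} 1^p has p+k occurrences of 0 but only p of 1. Since k ≥ 1 the counts differ, so xy^2z ∉ L.
Contradiction. Therefore L is not regular.

0^{p+k} 1^p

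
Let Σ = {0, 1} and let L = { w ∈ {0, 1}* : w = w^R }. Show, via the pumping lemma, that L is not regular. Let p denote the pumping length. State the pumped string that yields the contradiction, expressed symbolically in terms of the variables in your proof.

Assume L is regular. Let p be the pumping length given by the pumping lemma.
Take w = 0^p 1 0^p, a palindrome of length 2p+1 ≥ p.
By the pumping lemma, w = xyz with |xy| ≤ p and |y| ≥ 1.
Because |xy| ≤ p and w begins with p copies of 0, we have y = 0^k with 1 ≤ k ≤ p.
Pump with i = 2: xy^2z = 0^{p+k} 1 0^p. Its reverse is 0^p 1 0^{p+k}, which differs from xy^2z since k ≥ 1. So xy^2z is not a palindrome and xy^2z ∉ L.
This is a contradiction; hence L is not regular.

0^{p+k} 1 0^p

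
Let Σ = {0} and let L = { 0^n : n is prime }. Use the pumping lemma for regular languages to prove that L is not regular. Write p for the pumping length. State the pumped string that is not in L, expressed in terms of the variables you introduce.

0^{q(1+k)}

Toward a contradiction, assume L is regular with pumping length p.
Let q be a prime with q ≥ p+2 (infinitely many primes exist), and take w = 0^q ∈ L with |w| = q ≥ p.
Write w = xyz as guaranteed by the lemma, with |xy| ≤ p and |y| ≥ 1.
Then y = 0^k for some k with 1 ≤ k ≤ p.
Since 1 ≤ k ≤ p, |xz| = q-k. Pump with i = q+1: |xy^{q+1}z| = (q-k)+(q+1)k = q+qk = q(1+k), which is composite (both factors ≥ 2). So xy^{q+1}z = 0^{q(1+k)} ∉ L.
Contradiction. Therefore L is not regular.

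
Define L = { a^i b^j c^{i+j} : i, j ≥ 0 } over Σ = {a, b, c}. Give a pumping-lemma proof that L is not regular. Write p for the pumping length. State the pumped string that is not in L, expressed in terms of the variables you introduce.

Assume L is regular. Let p be the pumping length given by the pumping lemma.
Take w = a^p b^p c^{2p} ∈ L (with i=j=p, i+j=2p), |w| = 4p ≥ p.
Write w = xyz as guaranteed by the lemma, with |xy| ≤ p and |y| ≥ 1.
Because |xy| ≤ p and w begins with p copies of a, we have y = a^k with 1 ≤ k ≤ p.
Consider xy^2z = a^{p+k} b^p c^{2p}. Now the a- and b-counts sum to 2p+k, but the c-count is 2p ≠ 2p+k. So xy^2z ∉ L.
Contradiction. Therefore L is not regular.

a^{p+k} b^p c^{2p}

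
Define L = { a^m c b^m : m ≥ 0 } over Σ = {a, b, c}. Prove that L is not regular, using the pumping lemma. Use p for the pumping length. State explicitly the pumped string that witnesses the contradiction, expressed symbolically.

Suppose for contradiction that L is regular, and let p be the pumping length.
Take w = a^p c b^p ∈ L with |w| = 2p+1 ≥ p.
Write w = xyz as guaranteed by the lemma, with |xy| ≤ p and |y| > 0.
Since the first p symbols of w are all a's and |xy| ≤ p, y lies entirely in the leading a-block: y = a^k for some k with 1 ≤ k ≤ p.
Pump with i = 2: xy^2z = a^{p+k} c b^p, which would require p+k = p. But k ≥ 1, so xy^2z ∉ L.
Contradiction. Therefore L is not regular.

a^{p+k} c b^p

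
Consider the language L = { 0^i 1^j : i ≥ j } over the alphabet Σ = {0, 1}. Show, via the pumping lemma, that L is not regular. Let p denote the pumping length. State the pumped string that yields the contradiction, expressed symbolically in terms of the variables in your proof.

Toward a contradiction, assume L is regular with pumping length p.
Choose w = 0^p 1^p ∈ L, with |w| = 2p ≥ p.
Write w = xyz as guaranteed by the lemma, with |xy| ≤ p and |y| ≥ 1.
Since the first p symbols of w are all 0's and |xy| ≤ p, y lies entirely in the leading 0-block: y = 0^k for some k with 1 ≤ k ≤ p.
Consider xy^0z = xz = 0^{p-k} 1^p. Since k ≥ 1, the 0-count p-k is less than p, so i ≥ j fails; thus xz ∉ L.
This contradicts the pumping lemma, so L is not regular.

0^{p-k} 1^p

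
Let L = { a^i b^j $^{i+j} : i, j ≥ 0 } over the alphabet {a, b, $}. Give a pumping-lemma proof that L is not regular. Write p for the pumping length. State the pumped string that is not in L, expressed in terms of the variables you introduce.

Assume L is regular; let p be its pumping constant.
Take w = a^p b^p $^{2p} ∈ L (with i=j=p, i+j=2p), |w| = 4p ≥ p.
The pumping lemma gives a decomposition w = xyz where |xy| ≤ p and |y| ≥ 1.
The first p characters of w are a's, so xy (and hence y) consists only of a's. Write y = a^k, 1 ≤ k ≤ p.
Consider xy^2z = a^{p+k} b^p $^{2p}. Now the a- and b-counts sum to 2p+k, but the $-count is 2p ≠ 2p+k. So xy^2z ∉ L.
This contradicts the pumping lemma, so L is not regular.

a^{p+k} b^p $^{2p}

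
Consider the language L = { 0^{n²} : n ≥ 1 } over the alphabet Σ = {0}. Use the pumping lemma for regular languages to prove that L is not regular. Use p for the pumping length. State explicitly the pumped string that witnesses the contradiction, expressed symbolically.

Assume L is regular; let p be its pumping constant.
Take w = 0^{p²} ∈ L with |w| = p² ≥ p.
By the pumping lemma, w = xyz with |xy| ≤ p and |y| ≥ 1.
Then y = 0^k for some k with 1 ≤ k ≤ p.
Pump with i = 2: xy^2z = 0^{p²+k}. Since 1 ≤ k ≤ p, p² < p²+k ≤ p²+p < (p+1)², so p²+k lies strictly between consecutive squares and is not a perfect square. So xy^2z ∉ L.
This contradicts the pumping lemma, so L is not regular.

0^{p²+k}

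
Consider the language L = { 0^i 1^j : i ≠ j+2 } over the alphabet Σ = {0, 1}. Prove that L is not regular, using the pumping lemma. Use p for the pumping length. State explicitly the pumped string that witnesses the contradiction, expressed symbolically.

0^{p+p!} 1^{p+p!-2}

Toward a contradiction, assume L is regular with pumping length p.
Choose w = 0^p 1^{p+p!-2}. Since p ≠ (p+p!-2)+2 = p+p!, w ∈ L; and |w| ≥ p.
Write w = xyz as guaranteed by the lemma, with |xy| ≤ p and |y| > 0.
The first p characters of w are 0's, so xy (and hence y) consists only of 0's. Write y = 0^k, 1 ≤ k ≤ p.
Since 1 ≤ k ≤ p, k divides p!; set t = 1 + p!/k. Then xy^t z has p + (p!/k)·k = p + p! copies of 0. Now the 0-count is p+p! and (1-count)+2 = (p+p!-2)+2 = p+p!, so i ≠ j+2 fails. So xy^t z = 0^{p+p!} 1^{p+p!-2} ∉ L.
This is a contradiction; hence L is not regular.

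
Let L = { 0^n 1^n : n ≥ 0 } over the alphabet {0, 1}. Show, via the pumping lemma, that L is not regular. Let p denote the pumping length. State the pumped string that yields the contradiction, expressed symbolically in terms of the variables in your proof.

Toward a contradiction, assume L is regular with pumping length p.
Let w = 0^p 1^p ∈ L; note |w| = 2p ≥ p.
By the pumping lemma, w = xyz with |xy| ≤ p and y is nonempty.
Because |xy| ≤ p and w begins with p copies of 0, we have y = 0^k with 1 ≤ k ≤ p.
Pump with i = 2: xy^2z = 0^{p+k} 1^p. For this to lie in L we would need p = p+k, which forces k = 0. But k ≥ 1, so xy^2z ∉ L.
This is a contradiction; hence L is not regular.

0^{p+k} 1^p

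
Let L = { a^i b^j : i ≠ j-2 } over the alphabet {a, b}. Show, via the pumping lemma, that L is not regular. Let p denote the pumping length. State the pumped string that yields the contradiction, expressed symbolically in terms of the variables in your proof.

Assume L is regular. Let p be the pumping length given by the pumping lemma.
Choose w = a^p b^{p+p!+2}. Since p ≠ (p+p!+2)-2 = p+p!, w ∈ L; and |w| ≥ p.
By the pumping lemma, w = xyz with |xy| ≤ p and |y| ≥ 1.
Because |xy| ≤ p and w begins with p copies of a, we have y = a^k with 1 ≤ k ≤ p.
Since 1 ≤ k ≤ p, k divides p!; set t = 1 + p!/k. Then xy^t z has p + (p!/k)·k = p + p! copies of a. Now the a-count is p+p! and (b-count)-2 = (p+p!+2)-2 = p+p!, so i ≠ j-2 fails. So xy^t z = a^{p+p!} b^{p+p!+2} ∉ L.
Contradiction. Therefore L is not regular.

a^{p+p!} b^{p+p!+2}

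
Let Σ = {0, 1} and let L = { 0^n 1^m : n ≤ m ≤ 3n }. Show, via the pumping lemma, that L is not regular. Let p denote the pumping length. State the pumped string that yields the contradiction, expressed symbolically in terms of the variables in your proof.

Toward a contradiction, assume L is regular with pumping length p.
Take w = 0^p 1^p ∈ L (since p ≤ p ≤ 3p), with |w| = 2p ≥ p.
The pumping lemma gives a decomposition w = xyz where |xy| ≤ p and |y| > 0.
The first p characters of w are 0's, so xy (and hence y) consists only of 0's. Write y = 0^k, 1 ≤ k ≤ p.
Pump with i = 2: xy^2z = 0^{p+k} 1^p. Now n = p+k > p = m, so the condition n ≤ m fails. Thus xy^2z ∉ L.
This contradicts the pumping lemma, so L is not regular.

0^{p+k} 1^p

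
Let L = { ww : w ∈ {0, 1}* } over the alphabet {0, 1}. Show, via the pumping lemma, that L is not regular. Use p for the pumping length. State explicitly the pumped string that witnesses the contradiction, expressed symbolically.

0^{p+k} 1^p 0^p 1^p

Assume L is regular. Let p be the pumping length given by the pumping lemma.
Take w = 0^p 1^p 0^p 1^p = uu where u = 0^p1^p; then w ∈ L and |w| = 4p ≥ p.
The pumping lemma gives a decomposition w = xyz where |xy| ≤ p and |y| > 0.
The first p characters of w are 0's, so xy (and hence y) consists only of 0's. Write y = 0^k, 1 ≤ k ≤ p.
Pump with i = 2: xy^2z = 0^{p+k} 1^p 0^p 1^p, of length 4p+k. Suppose this equals vv. The string starts with 0 and ends with 1, so v does too; thus the boundary between the two copies of v is a 1→0 transition. There is exactly one such transition, at position 2p+k, so |v| = 2p+k and |vv| = 4p+2k ≠ 4p+k since k ≥ 1. So xy^2z ∉ L.
Contradiction. Therefore L is not regular.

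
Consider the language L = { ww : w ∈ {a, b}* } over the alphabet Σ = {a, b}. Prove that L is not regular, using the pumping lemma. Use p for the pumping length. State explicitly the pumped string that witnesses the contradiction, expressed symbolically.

a^{p+k} b^p a^p b^p

Suppose for contradiction that L is regular, and let p be the pumping length.
Take w = a^p b^p a^p b^p = uu where u = a^pb^p; then w ∈ L and |w| = 4p ≥ p.
The pumping lemma gives a decomposition w = xyz where |xy| ≤ p and |y| ≥ 1.
Since the first p symbols of w are all a's and |xy| ≤ p, y lies entirely in the leading a-block: y = a^k for some k with 1 ≤ k ≤ p.
Pump with i = 2: xy^2z = a^{p+k} b^p a^p b^p, of length 4p+k. Suppose this equals vv. The string starts with a and ends with b, so v does too; thus the boundary between the two copies of v is a b→a transition. There is exactly one such transition, at position 2p+k, so |v| = 2p+k and |vv| = 4p+2k ≠ 4p+k since k ≥ 1. So xy^2z ∉ L.
Contradiction. Therefore L is not regular.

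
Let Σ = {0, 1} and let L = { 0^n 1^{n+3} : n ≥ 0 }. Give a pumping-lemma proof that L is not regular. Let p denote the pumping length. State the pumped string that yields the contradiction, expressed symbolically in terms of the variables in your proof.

Toward a contradiction, assume L is regular with pumping length p.
Let w = 0^p 1^{p+3} ∈ L; note |w| = 2p+3 ≥ p.
Write w = xyz as guaranteed by the lemma, with |xy| ≤ p and |y| > 0.
The first p characters of w are 0's, so xy (and hence y) consists only of 0's. Write y = 0^k, 1 ≤ k ≤ p.
Pump with i = 2: xy^2z = 0^{p+k} 1^{p+3}. For this to lie in L we would need p+3 = (p+k)+3, which forces k = 0. But k ≥ 1, so xy^2z ∉ L.
Contradiction. Therefore L is not regular.

0^{p+k} 1^{p+3}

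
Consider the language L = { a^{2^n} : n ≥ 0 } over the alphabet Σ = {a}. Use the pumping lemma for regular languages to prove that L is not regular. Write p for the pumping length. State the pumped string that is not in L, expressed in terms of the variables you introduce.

Toward a contradiction, assume L is regular with pumping length p.
Take w = a^{2^p} ∈ L with |w| = 2^p ≥ p.
The pumping lemma gives a decomposition w = xyz where |xy| ≤ p and y is nonempty.
Then y = a^k for some k with 1 ≤ k ≤ p.
Pump with i = 2: xy^2z = a^{2^p+k}. Since 1 ≤ k ≤ p < 2^p, we have 2^p < 2^p+k < 2^{p+1}, so 2^p+k is not a power of 2. So xy^2z ∉ L.
This contradicts the pumping lemma, so L is not regular.

a^{2^p+k}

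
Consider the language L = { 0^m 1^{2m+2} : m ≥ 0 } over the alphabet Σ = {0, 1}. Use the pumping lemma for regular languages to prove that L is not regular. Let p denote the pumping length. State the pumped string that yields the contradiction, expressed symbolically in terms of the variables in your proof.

0^{p+k} 1^{2p+2}

Assume L is regular. Let p be the pumping length given by the pumping lemma.
Choose w = 0^p 1^{2p+2}, which is in L with |w| = 3p+2 ≥ p.
Write w = xyz as guaranteed by the lemma, with |xy| ≤ p and |y| ≥ 1.
Because |xy| ≤ p and w begins with p copies of 0, we have y = 0^k with 1 ≤ k ≤ p.
Pump with i = 2: xy^2z = 0^{p+k} 1^{2p+2}. For this to lie in L we would need 2p+2 = 2(p+k)+2, which forces k = 0. But k ≥ 1, so xy^2z ∉ L.
Contradiction. Therefore L is not regular.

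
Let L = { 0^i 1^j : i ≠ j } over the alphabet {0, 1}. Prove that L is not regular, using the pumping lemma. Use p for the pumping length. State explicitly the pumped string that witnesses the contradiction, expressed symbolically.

Assume L is regular; let p be its pumping constant.
Choose w = 0^p 1^{p+p!}. Since p ≠ p+p!, w ∈ L; and |w| ≥ p.
By the pumping lemma, w = xyz with |xy| ≤ p and |y| ≥ 1.
Because |xy| ≤ p and w begins with p copies of 0, we have y = 0^k with 1 ≤ k ≤ p.
Since 1 ≤ k ≤ p, k divides p!; set t = 1 + p!/k. Then xy^t z has p + (p!/k)·k = p + p! copies of 0. Now the 0-count equals the 1-count, so i ≠ j fails. So xy^t z = 0^{p+p!} 1^{p+p!} ∉ L.
This is a contradiction; hence L is not regular.

0^{p+p!} 1^{p+p!}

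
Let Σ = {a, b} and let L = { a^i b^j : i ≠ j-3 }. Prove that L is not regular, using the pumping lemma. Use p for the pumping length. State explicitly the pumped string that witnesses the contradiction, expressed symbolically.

a^{p+p!} b^{p+p!+3}

Toward a contradiction, assume L is regular with pumping length p.
Choose w = a^p b^{p+p!+3}. Since p ≠ (p+p!+3)-3 = p+p!, w ∈ L; and |w| ≥ p.
The pumping lemma gives a decomposition w = xyz where |xy| ≤ p and |y| ≥ 1.
Because |xy| ≤ p and w begins with p copies of a, we have y = a^k with 1 ≤ k ≤ p.
Since 1 ≤ k ≤ p, k divides p!; set t = 1 + p!/k. Then xy^t z has p + (p!/k)·k = p + p! copies of a. Now the a-count is p+p! and (b-count)-3 = (p+p!+3)-3 = p+p!, so i ≠ j-3 fails. So xy^t z = a^{p+p!} b^{p+p!+3} ∉ L.
This contradicts the pumping lemma, so L is not regular.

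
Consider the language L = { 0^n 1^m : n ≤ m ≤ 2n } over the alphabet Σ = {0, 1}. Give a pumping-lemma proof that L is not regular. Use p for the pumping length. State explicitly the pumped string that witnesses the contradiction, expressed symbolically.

0^{p+k} 1^p

Assume L is regular. Let p be the pumping length given by the pumping lemma.
Take w = 0^p 1^p ∈ L (since p ≤ p ≤ 2p), with |w| = 2p ≥ p.
By the pumping lemma, w = xyz with |xy| ≤ p and |y| ≥ 1.
Because |xy| ≤ p and w begins with p copies of 0, we have y = 0^k with 1 ≤ k ≤ p.
Pump with i = 2: xy^2z = 0^{p+k} 1^p. Now n = p+k > p = m, so the condition n ≤ m fails. Thus xy^2z ∉ L.
This is a contradiction; hence L is not regular.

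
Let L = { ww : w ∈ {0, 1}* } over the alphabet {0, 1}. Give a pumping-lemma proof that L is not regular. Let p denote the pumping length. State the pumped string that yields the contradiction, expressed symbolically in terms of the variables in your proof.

Toward a contradiction, assume L is regular with pumping length p.
Take w = 0^p 1^p 0^p 1^p = uu where u = 0^p1^p; then w ∈ L and |w| = 4p ≥ p.
By the pumping lemma, w = xyz with |xy| ≤ p and y is nonempty.
Because |xy| ≤ p and w begins with p copies of 0, we have y = 0^k with 1 ≤ k ≤ p.
Pump with i = 2: xy^2z = 0^{p+k} 1^p 0^p 1^p, of length 4p+k. Suppose this equals vv. The string starts with 0 and ends with 1, so v does too; thus the boundary between the two copies of v is a 1→0 transition. There is exactly one such transition, at position 2p+k, so |v| = 2p+k and |vv| = 4p+2k ≠ 4p+k since k ≥ 1. So xy^2z ∉ L.
This is a contradiction; hence L is not regular.

0^{p+k} 1^p 0^p 1^p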